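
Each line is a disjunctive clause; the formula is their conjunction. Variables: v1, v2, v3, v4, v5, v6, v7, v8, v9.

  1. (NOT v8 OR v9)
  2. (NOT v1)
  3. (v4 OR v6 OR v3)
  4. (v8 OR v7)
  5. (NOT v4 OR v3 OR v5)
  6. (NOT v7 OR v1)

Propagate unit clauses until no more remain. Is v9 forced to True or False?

True

(NOT v1) stands alone — v1 = False.
In (NOT v7 OR v1), v1 is now false; NOT v7 must hold, so v7 = False.
(v7 OR v8) with v7 = False leaves only v8, so v8 = True.
(NOT v8 OR v9): since v8 = True, the clause reduces to (v9). v9 = True.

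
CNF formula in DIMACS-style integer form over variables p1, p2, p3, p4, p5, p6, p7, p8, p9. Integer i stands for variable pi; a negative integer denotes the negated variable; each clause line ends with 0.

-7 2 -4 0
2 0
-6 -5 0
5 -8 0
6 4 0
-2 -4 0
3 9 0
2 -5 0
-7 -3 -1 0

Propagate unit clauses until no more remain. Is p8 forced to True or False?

(p2) stands alone — p2 = True.
From (!p2 || !p4) and p2 = True: p4 = False.
From (p4 || p6) and p4 = False: p6 = True.
(!p6 || !p5): since p6 = True, the clause reduces to (!p5). p5 = False.
In (p5 || !p8), p5 is now false; !p8 must hold, so p8 = False.

False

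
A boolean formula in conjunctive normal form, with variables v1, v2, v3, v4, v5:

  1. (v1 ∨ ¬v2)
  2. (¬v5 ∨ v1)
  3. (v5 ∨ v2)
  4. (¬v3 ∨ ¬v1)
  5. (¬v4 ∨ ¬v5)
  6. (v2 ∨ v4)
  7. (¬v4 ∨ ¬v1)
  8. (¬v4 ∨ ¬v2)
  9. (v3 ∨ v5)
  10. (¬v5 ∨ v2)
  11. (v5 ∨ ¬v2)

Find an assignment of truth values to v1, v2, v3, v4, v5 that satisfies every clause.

v1=T  v2=T  v3=F  v4=F  v5=T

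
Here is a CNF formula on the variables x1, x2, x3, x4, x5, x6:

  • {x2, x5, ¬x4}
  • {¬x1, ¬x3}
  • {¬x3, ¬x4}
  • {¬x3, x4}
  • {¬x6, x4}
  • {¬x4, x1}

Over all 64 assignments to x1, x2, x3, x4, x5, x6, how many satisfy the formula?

14

Case analysis on x4 and x3:
  x4=T, x3=T: a clause becomes empty — 0.
  x4=T, x3=F: x6 free; 3 ways for (x1,x2,x5) × 2^1 = 6.
  x4=F, x3=T: a clause becomes empty — 0.
  x4=F, x3=F: forces x6=F; x1, x2, x5 free → 2^3 = 8.
Total: 0 + 6 + 0 + 8 = 14.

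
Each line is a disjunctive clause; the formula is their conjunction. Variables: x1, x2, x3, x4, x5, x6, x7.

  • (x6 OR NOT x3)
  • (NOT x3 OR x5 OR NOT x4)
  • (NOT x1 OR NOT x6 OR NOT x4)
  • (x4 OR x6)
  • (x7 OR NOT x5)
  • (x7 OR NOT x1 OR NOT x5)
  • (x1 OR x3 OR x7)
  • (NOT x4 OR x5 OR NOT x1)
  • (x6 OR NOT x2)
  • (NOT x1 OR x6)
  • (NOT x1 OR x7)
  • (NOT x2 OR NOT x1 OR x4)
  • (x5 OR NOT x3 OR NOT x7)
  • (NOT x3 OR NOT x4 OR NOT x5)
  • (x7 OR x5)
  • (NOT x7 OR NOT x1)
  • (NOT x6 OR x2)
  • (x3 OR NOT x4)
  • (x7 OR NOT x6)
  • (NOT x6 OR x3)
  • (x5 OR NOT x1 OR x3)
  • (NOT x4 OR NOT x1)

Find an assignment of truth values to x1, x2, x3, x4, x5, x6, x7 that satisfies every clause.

Try x1 = False.
Try x2 = True.
  then x6 is forced to True.
  then x7 is forced to True.
  then x3 is forced to True.
  then x5 is forced to True.
  then x4 is forced to False.

x1 = False, x2 = True, x3 = True, x4 = False, x5 = True, x6 = True, x7 = True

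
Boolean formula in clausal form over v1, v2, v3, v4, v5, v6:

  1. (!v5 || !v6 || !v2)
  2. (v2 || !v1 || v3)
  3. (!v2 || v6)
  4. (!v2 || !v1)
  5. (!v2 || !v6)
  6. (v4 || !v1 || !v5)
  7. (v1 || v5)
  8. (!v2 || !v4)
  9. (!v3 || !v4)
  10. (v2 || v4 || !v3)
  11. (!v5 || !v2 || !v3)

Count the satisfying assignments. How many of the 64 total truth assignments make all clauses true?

4

The models are:
  v1=F v2=F v3=F v4=F v5=T v6=F
  v1=F v2=F v3=F v4=F v5=T v6=T
  v1=F v2=F v3=F v4=T v5=T v6=F
  v1=F v2=F v3=F v4=T v5=T v6=T
Count: 4.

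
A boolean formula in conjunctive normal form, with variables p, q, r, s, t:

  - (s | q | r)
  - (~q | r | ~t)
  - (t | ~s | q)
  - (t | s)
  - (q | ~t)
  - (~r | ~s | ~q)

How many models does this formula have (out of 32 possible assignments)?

4

Satisfying assignments:
  p=F q=T r=F s=T t=F
  p=F q=T r=T s=F t=T
  p=T q=T r=F s=T t=F
  p=T q=T r=T s=F t=T
Count: 4.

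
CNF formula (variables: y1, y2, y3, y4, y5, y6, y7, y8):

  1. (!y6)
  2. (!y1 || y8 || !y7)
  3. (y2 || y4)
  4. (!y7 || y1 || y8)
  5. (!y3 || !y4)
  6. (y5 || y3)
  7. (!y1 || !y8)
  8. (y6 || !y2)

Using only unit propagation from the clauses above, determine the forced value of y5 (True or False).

True

(!y6) is a unit clause: y6 = False.
(y6 || !y2) with y6 = False leaves only !y2, so y2 = False.
In (y4 || y2), y2 is now false; y4 must hold, so y4 = True.
(!y3 || !y4): since y4 = True, the clause reduces to (!y3). y3 = False.
From (y3 || y5) and y3 = False: y5 = True.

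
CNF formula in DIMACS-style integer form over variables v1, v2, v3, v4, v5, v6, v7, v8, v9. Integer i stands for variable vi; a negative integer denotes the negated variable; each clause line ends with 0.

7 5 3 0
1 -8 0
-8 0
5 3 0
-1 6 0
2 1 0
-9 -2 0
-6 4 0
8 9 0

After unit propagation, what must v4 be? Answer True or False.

Unit clause (¬v8) sets v8 = False.
From (v8 ∨ v9) and v8 = False: v9 = True.
(¬v2 ∨ ¬v9) with v9 = True leaves only ¬v2, so v2 = False.
From (v2 ∨ v1) and v2 = False: v1 = True.
In (v6 ∨ ¬v1), ¬v1 is now false; v6 must hold, so v6 = True.
(v4 ∨ ¬v6): since v6 = True, the clause reduces to (v4). v4 = True.

True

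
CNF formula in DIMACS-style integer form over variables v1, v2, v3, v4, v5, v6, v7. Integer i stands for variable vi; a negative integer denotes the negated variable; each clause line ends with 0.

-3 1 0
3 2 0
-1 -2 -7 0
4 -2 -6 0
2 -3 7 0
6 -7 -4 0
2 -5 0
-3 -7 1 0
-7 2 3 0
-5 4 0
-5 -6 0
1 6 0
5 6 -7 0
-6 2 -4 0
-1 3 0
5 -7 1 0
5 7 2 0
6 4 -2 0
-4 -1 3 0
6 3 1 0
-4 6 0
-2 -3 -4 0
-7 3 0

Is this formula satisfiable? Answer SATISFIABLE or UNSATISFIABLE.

Branch on v1: take v1 = False.
  then v3 is forced to False.
  then v2 is forced to True.
  then v6 is forced to True.
  then v4 is forced to True.
  then v5 is forced to False.
  then v7 is forced to False.
So v1=F, v2=T, v3=F, v4=T, v5=F, v6=T, v7=F is a satisfying assignment.

SATISFIABLE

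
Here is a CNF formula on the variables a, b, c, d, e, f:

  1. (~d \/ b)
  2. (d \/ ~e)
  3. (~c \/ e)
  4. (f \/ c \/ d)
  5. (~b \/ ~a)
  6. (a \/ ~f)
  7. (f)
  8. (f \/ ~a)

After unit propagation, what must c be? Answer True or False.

Unit clause (f) sets f = True.
In (a \/ ~f), ~f is now false; a must hold, so a = True.
From (~b \/ ~a) and a = True: b = False.
In (~d \/ b), b is now false; ~d must hold, so d = False.
From (d \/ ~e) and d = False: e = False.
(e \/ ~c) with e = False leaves only ~c, so c = False.

False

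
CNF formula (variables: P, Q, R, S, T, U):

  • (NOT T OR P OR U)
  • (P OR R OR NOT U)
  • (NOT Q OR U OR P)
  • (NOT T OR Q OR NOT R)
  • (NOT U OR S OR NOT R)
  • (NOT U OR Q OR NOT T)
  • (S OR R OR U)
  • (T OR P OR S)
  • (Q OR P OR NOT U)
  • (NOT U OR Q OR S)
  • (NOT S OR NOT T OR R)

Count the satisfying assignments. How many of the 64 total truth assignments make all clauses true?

Split on U, then P.
  U=1, P=1: 7 of the 16 assignments to (Q,R,S,T) work.
  U=1, P=0: remaining (Q,R,S,T) ∈ {(1,1,1,0); (1,1,1,1)} — 2.
  U=0, P=1: 8 of the 16 assignments to (Q,R,S,T) work.
  U=0, P=0: remaining (Q,R,S,T) ∈ {(0,0,1,0); (0,1,1,0)} — 2.
Total: 7 + 2 + 8 + 2 = 19.

19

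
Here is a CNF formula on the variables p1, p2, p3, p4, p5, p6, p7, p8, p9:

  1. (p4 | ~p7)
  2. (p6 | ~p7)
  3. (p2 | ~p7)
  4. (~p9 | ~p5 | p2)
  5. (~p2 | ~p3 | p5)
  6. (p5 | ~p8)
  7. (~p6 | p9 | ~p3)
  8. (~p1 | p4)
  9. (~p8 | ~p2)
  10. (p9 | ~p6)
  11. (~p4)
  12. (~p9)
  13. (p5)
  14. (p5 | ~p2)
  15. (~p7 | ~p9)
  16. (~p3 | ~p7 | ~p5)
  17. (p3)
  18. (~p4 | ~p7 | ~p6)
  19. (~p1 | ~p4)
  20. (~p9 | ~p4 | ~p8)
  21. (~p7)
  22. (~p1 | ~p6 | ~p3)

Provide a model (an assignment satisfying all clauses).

(~p4) is a unit clause, so p4 = False.
Unit propagation: (~p7) forces p7 = False.
The clause (~p1) is unit: p1 must be False.
Unit propagation: (~p9) forces p9 = False.
(~p6) is a unit clause, so p6 = False.
Unit propagation: (p5) forces p5 = True.
The clause (p3) is unit: p3 must be True.
Pure literal: p8 appears only negated; assign p8 = False.
p2 is now unconstrained; take p2 = True.

p1=False, p2=True, p3=True, p4=False, p5=True, p6=False, p7=False, p8=False, p9=False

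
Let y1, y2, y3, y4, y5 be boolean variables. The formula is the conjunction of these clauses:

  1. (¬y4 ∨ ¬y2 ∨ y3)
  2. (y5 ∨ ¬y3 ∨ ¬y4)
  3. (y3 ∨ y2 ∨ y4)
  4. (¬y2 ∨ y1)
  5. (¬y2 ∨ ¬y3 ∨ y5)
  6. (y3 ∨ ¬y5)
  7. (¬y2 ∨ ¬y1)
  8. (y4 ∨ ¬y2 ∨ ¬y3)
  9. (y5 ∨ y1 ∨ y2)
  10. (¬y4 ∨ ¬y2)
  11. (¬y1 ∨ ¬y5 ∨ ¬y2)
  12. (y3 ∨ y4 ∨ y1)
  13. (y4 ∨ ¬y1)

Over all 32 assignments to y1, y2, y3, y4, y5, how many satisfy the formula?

4

Satisfying assignments:
  y1=0 y2=0 y3=1 y4=0 y5=1
  y1=0 y2=0 y3=1 y4=1 y5=1
  y1=1 y2=0 y3=0 y4=1 y5=0
  y1=1 y2=0 y3=1 y4=1 y5=1
Count: 4.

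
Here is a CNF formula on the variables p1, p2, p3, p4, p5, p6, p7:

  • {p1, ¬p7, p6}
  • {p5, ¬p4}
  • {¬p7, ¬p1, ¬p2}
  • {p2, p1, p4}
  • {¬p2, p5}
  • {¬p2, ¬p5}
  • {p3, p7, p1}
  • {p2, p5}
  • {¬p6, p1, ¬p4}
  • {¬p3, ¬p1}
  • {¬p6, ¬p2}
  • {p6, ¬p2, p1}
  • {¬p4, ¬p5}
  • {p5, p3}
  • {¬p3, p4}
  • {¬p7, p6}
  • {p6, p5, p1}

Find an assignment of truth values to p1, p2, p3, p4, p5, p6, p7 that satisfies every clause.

Branch on p1: take p1 = True.
  then p3 is forced to False.
  then p5 is forced to True.
  then p2 is forced to False.
  then p4 is forced to False.
Try p6 = True.
p7 is now unconstrained; take p7 = False.

p1 = 1, p2 = 0, p3 = 0, p4 = 0, p5 = 1, p6 = 1, p7 = 0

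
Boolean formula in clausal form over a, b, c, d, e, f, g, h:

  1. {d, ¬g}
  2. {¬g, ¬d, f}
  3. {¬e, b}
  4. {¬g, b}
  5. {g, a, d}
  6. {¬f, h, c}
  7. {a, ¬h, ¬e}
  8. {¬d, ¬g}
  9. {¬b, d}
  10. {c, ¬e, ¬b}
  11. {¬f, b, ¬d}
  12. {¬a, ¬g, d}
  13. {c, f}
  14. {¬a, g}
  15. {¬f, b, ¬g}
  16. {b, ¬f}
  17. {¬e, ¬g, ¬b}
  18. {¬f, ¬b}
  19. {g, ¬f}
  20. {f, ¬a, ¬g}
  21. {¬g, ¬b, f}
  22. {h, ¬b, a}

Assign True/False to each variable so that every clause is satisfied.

c occurs only positively in the remaining clauses — set c = True.
e occurs only negated in the remaining clauses — set e = False.
Branch on a: take a = False.
The remaining clauses are satisfied by b = False, d = True, f = False, g = False, h = False.
Every clause has at least one true literal under this assignment.

a=False, b=False, c=True, d=True, e=False, f=False, g=False, h=False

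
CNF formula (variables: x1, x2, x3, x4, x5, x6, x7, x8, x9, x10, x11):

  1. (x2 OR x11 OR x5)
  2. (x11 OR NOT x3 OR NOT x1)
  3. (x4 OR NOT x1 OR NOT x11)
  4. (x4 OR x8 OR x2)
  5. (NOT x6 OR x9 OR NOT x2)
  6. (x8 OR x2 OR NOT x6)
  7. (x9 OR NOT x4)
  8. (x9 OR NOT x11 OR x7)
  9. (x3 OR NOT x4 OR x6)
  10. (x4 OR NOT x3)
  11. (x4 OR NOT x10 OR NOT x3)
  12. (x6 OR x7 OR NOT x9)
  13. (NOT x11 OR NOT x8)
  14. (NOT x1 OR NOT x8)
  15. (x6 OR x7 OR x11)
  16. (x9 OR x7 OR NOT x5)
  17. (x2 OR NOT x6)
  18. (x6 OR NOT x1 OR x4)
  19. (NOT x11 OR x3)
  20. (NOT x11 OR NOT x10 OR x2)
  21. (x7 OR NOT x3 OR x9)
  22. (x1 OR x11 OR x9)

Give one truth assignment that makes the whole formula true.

Pure literal: x7 appears only positively; assign x7 = True.
Set x1 = False and propagate.
Branch on x2: take x2 = True.
For the remaining variables, x3 = False, x4 = False, x5 = False, x6 = False, x8 = False, x9 = True, x10 = True, x11 = False works.
Every clause has at least one true literal under this assignment.

x1=F  x2=T  x3=F  x4=F  x5=F  x6=F  x7=T  x8=F  x9=T  x10=T  x11=F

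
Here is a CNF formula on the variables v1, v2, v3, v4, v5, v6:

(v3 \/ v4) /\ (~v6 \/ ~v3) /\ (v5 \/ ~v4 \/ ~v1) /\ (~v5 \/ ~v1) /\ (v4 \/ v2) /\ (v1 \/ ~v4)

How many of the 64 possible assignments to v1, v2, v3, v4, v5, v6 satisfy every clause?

The models are:
  v1=F v2=T v3=T v4=F v5=F v6=F
  v1=F v2=T v3=T v4=F v5=T v6=F
  v1=T v2=T v3=T v4=F v5=F v6=F
Count: 3.

3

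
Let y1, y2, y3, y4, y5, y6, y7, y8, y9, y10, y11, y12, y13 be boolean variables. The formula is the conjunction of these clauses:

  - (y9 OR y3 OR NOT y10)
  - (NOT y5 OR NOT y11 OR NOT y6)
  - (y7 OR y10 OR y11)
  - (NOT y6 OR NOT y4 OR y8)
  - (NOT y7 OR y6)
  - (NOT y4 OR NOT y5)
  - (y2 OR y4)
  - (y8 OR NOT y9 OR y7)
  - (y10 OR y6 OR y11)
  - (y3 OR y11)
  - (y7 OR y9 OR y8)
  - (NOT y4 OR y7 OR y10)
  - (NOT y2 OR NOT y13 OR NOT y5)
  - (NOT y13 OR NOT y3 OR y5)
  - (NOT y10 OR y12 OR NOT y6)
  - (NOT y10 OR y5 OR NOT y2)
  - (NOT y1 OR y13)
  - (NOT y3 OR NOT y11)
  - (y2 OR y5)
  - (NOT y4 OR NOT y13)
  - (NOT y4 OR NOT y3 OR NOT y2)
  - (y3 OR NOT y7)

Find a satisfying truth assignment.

y1 = F, y2 = T, y3 = F, y4 = F, y5 = F, y6 = F, y7 = F, y8 = T, y9 = F, y10 = F, y11 = T, y12 = F, y13 = F

Check each clause:
  1. (y9 OR NOT y10 OR y3) — NOT y10 is true.
  2. (NOT y5 OR NOT y6 OR NOT y11) — NOT y6 is true.
  3. (y11 OR y10 OR y7) — y11 is true.
  4. (NOT y4 OR y8 OR NOT y6) — y8 is true.
  5. (NOT y7 OR y6) — NOT y7 is true.
  6. (NOT y4 OR NOT y5) — NOT y5 is true.
  7. (y4 OR y2) — y2 is true.
  8. (NOT y9 OR y8 OR y7) — y8 is true.
  9. (y11 OR y10 OR y6) — y11 is true.
  10. (y3 OR y11) — y11 is true.
  11. (y8 OR y9 OR y7) — y8 is true.
  12. (y7 OR y10 OR NOT y4) — NOT y4 is true.
  13. (NOT y2 OR NOT y13 OR NOT y5) — NOT y5 is true.
  14. (NOT y13 OR y5 OR NOT y3) — NOT y3 is true.
  15. (NOT y10 OR y12 OR NOT y6) — NOT y6 is true.
  16. (NOT y2 OR NOT y10 OR y5) — NOT y10 is true.
  17. (y13 OR NOT y1) — NOT y1 is true.
  18. (NOT y3 OR NOT y11) — NOT y3 is true.
  19. (y2 OR y5) — y2 is true.
  20. (NOT y13 OR NOT y4) — NOT y13 is true.
  21. (NOT y4 OR NOT y3 OR NOT y2) — NOT y4 is true.
  22. (NOT y7 OR y3) — NOT y7 is true.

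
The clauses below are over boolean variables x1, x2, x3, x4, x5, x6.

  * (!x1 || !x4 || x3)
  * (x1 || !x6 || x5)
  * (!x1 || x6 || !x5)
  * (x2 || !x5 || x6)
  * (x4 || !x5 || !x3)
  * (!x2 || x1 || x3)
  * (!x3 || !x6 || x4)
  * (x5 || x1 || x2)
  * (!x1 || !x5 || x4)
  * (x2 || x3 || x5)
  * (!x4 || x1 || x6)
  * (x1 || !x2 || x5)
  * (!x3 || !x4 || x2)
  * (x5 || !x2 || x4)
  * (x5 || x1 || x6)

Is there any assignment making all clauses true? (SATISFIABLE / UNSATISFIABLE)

SATISFIABLE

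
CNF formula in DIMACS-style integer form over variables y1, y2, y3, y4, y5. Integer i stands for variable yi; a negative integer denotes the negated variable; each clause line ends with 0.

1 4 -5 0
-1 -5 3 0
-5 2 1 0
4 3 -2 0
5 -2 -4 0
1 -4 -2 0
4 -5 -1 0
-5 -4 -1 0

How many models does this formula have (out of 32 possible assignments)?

10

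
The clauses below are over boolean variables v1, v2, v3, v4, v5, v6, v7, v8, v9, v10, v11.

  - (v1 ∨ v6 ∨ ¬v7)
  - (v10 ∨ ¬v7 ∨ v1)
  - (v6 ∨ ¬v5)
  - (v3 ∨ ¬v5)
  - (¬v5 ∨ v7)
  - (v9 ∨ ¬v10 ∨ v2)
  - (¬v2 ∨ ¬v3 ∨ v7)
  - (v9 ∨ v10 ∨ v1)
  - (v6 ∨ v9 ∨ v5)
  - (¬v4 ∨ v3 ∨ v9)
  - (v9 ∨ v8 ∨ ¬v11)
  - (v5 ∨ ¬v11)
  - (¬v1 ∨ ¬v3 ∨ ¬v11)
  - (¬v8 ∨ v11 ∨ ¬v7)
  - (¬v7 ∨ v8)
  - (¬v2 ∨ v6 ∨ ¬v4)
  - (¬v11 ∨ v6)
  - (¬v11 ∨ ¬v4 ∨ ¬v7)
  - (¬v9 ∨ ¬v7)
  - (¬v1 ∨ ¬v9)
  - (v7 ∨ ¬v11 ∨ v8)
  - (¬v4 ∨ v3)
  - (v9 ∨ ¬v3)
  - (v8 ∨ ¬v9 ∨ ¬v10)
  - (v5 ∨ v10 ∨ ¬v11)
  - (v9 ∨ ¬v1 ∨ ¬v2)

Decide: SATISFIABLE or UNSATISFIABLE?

SATISFIABLE

v4 occurs only negated in the remaining clauses — set v4 = False.
Pure literal: v6 appears only positively; assign v6 = True.
Set v1 = False and propagate.
Branch on v2: take v2 = False.
For the remaining variables, v3 = True, v5 = False, v7 = False, v8 = False, v9 = True, v10 = False, v11 = False works.
So v1 = False, v2 = False, v3 = True, v4 = False, v5 = False, v6 = True, v7 = False, v8 = False, v9 = True, v10 = False, v11 = False is a satisfying assignment.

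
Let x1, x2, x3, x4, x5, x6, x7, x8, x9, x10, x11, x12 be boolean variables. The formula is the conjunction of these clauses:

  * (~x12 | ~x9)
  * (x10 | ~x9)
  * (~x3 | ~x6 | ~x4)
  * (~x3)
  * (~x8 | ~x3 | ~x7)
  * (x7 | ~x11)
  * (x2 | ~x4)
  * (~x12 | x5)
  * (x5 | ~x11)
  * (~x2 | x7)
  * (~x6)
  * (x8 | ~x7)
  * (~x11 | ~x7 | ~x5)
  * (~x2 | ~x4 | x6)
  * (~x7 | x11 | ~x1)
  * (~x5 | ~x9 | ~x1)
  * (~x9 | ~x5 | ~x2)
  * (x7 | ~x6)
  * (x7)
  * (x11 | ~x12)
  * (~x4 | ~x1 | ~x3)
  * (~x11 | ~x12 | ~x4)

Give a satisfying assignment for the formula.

x1 = False  x2 = False  x3 = False  x4 = False  x5 = False  x6 = False  x7 = True  x8 = True  x9 = False  x10 = True  x11 = False  x12 = False

(~x3) is a unit clause, so x3 = False.
The clause (~x6) is unit: x6 must be False.
The clause (x7) is unit: x7 must be True.
(x8) is a unit clause, so x8 = True.
x1 occurs only negated in the remaining clauses — set x1 = False.
x4 occurs only negated in the remaining clauses — set x4 = False.
Branch on x2: take x2 = False.
Set x5 = False and propagate.
  then x12 is forced to False.
  then x11 is forced to False.
Set x9 = False and propagate.
x10 is now unconstrained; take x10 = True.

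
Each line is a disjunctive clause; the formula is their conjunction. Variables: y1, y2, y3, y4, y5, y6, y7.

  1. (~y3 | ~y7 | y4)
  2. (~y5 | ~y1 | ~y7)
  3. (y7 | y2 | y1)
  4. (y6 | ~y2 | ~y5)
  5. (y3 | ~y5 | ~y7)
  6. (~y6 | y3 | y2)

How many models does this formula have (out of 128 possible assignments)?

59

Split on y7, then y2.
  y7=1, y2=1: 13 of the 32 assignments to (y1,y3,y4,y5,y6) work.
  y7=1, y2=0: 10 of the 32 assignments to (y1,y3,y4,y5,y6) work.
  y7=0, y2=1: y1, y3, y4 free; 3 ways for (y5,y6) × 2^3 = 24.
  y7=0, y2=0: y4, y5 free; 3 ways for (y1,y3,y6) × 2^2 = 12.
Total: 13 + 10 + 24 + 12 = 59.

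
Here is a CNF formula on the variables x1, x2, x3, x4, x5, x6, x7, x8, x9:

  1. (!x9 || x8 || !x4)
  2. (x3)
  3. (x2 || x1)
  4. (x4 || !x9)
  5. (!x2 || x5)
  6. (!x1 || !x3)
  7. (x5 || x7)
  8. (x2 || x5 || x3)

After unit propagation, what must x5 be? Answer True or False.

True

Unit clause (x3) sets x3 = True.
From (!x3 || !x1) and x3 = True: x1 = False.
In (x2 || x1), x1 is now false; x2 must hold, so x2 = True.
(x5 || !x2): since x2 = True, the clause reduces to (x5). x5 = True.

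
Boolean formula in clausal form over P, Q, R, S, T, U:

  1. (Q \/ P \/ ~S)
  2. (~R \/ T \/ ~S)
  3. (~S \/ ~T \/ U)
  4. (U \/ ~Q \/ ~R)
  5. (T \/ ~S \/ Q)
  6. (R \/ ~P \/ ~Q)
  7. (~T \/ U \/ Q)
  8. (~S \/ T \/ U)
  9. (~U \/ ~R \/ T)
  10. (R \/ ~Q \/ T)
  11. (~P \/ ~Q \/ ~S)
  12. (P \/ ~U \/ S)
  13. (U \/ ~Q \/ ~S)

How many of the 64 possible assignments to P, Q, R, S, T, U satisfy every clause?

Case analysis on Q and S:
  Q=T, S=T: remaining (P,R,T,U) ∈ {(F,F,T,T); (F,T,T,T)} — 2.
  Q=T, S=F: remaining (P,R,T,U) ∈ {(F,F,T,F); (T,T,T,T)} — 2.
  Q=F, S=T: remaining (P,R,T,U) ∈ {(T,F,T,T); (T,T,T,T)} — 2.
  Q=F, S=F: 7 of the 16 assignments to (P,R,T,U) work.
Total: 2 + 2 + 2 + 7 = 13.

13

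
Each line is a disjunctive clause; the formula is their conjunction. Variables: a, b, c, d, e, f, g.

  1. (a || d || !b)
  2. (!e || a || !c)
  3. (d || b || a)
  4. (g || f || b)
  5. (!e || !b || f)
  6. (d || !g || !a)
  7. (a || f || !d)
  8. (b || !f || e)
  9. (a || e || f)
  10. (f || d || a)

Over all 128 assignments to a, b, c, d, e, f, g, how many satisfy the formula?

Split on a, then f.
  a=T, f=T: c free; 9 ways for (b,d,e,g) × 2^1 = 18.
  a=T, f=F: c free; 5 ways for (b,d,e,g) × 2^1 = 10.
  a=F, f=T: g free; 4 ways for (b,c,d,e) × 2^1 = 8.
  a=F, f=F: a clause becomes empty — 0.
Total: 18 + 10 + 8 + 0 = 36.

36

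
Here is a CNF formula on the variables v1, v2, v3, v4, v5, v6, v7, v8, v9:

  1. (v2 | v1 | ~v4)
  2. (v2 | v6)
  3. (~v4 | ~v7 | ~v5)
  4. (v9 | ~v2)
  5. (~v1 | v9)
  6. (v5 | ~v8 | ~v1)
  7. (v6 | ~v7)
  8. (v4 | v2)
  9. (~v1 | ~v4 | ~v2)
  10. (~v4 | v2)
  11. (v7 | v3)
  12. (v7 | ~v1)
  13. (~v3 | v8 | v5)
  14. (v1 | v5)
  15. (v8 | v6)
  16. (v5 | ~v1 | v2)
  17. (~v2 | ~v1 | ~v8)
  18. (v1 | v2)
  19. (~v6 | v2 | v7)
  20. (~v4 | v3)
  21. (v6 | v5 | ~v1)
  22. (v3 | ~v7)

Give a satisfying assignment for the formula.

v1 = F, v2 = T, v3 = T, v4 = F, v5 = T, v6 = T, v7 = F, v8 = T, v9 = T

Pure literal: v9 appears only positively; assign v9 = True.
Set v1 = False and propagate.
  then v5 is forced to True.
  then v2 is forced to True.
Try v3 = True.
Branch on v4: take v4 = False.
For the remaining variables, v6 = True, v7 = False, v8 = True works.
Every clause has at least one true literal under this assignment.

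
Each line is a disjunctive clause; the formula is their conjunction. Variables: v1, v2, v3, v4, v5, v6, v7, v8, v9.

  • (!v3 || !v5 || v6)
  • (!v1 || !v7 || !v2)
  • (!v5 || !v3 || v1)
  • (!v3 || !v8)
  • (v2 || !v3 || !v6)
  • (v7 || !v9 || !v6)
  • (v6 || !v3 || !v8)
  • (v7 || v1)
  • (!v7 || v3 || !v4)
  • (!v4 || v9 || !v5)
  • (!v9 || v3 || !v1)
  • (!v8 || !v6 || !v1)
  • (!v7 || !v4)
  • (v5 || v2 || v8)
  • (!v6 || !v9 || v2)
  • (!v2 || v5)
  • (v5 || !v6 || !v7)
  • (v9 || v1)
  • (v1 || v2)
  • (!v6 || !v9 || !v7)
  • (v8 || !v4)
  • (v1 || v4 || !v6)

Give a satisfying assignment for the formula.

Try v1 = True.
Branch on v2: take v2 = True.
  then v7 is forced to False.
  then v5 is forced to True.
For the remaining variables, v3 = False, v4 = False, v6 = False, v8 = False, v9 = False works.

v1=1, v2=1, v3=0, v4=0, v5=1, v6=0, v7=0, v8=0, v9=0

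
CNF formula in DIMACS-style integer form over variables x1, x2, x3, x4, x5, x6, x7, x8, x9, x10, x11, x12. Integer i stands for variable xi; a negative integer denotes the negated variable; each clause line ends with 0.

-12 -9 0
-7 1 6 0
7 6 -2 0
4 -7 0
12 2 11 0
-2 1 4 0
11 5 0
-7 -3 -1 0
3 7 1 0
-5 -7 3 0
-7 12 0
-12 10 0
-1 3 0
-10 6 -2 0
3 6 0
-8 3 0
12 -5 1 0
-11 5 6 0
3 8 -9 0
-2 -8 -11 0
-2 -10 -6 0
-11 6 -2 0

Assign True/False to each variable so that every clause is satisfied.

Pure literal: x4 appears only positively; assign x4 = True.
Pure literal: x9 appears only negated; assign x9 = False.
Set x1 = False and propagate.
Try x2 = False.
For the remaining variables, x3 = True, x5 = False, x6 = True, x7 = True, x8 = True, x10 = True, x11 = True, x12 = True works.
Every clause has at least one true literal under this assignment.

x1=False  x2=False  x3=True  x4=True  x5=False  x6=True  x7=True  x8=True  x9=False  x10=True  x11=True  x12=True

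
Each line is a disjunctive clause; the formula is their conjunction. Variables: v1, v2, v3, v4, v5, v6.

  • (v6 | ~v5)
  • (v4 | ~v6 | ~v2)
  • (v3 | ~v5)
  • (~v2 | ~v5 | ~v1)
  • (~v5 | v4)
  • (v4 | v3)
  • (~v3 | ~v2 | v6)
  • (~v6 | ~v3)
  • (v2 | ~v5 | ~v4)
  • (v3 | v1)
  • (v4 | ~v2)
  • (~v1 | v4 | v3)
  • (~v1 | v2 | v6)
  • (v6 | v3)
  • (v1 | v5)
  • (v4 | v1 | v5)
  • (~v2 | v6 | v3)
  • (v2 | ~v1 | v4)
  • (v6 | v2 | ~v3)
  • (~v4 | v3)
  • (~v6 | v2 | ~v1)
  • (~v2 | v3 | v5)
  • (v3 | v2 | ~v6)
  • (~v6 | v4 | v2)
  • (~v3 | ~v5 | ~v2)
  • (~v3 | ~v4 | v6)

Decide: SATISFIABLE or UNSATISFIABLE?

UNSATISFIABLE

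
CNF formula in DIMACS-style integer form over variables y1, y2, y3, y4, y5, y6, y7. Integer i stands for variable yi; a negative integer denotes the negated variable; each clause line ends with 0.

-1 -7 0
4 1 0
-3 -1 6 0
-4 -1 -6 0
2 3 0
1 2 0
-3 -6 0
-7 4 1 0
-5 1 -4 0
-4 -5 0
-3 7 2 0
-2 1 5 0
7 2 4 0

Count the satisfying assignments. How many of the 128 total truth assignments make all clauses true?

5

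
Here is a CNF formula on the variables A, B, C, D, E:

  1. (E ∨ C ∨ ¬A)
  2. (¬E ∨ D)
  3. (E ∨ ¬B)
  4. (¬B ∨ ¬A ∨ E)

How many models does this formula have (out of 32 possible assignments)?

Split on E, then A.
  E=T, A=T: remaining (B,C,D) ∈ {(F,F,T); (F,T,T); (T,F,T); (T,T,T)} — 4.
  E=T, A=F: remaining (B,C,D) ∈ {(F,F,T); (F,T,T); (T,F,T); (T,T,T)} — 4.
  E=F, A=T: remaining (B,C,D) ∈ {(F,T,F); (F,T,T)} — 2.
  E=F, A=F: remaining (B,C,D) ∈ {(F,F,F); (F,F,T); (F,T,F); (F,T,T)} — 4.
Total: 4 + 4 + 2 + 4 = 14.

14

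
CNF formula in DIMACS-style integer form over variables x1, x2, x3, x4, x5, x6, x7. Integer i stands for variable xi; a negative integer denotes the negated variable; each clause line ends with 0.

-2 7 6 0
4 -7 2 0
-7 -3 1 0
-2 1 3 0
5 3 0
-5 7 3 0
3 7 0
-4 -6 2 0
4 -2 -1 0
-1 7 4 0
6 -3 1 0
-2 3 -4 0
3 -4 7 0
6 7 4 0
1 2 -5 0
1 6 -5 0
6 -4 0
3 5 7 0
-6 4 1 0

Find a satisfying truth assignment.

x1 = False, x2 = True, x3 = True, x4 = True, x5 = True, x6 = True, x7 = False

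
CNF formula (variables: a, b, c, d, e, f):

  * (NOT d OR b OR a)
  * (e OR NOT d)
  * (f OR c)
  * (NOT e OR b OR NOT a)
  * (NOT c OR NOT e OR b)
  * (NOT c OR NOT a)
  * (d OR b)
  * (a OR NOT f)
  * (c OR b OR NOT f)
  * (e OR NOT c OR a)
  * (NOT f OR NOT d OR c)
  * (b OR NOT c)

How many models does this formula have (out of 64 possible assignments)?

Satisfying assignments:
  a=0 b=1 c=1 d=0 e=1 f=0
  a=0 b=1 c=1 d=1 e=1 f=0
  a=1 b=1 c=0 d=0 e=0 f=1
  a=1 b=1 c=0 d=0 e=1 f=1
Count: 4.

4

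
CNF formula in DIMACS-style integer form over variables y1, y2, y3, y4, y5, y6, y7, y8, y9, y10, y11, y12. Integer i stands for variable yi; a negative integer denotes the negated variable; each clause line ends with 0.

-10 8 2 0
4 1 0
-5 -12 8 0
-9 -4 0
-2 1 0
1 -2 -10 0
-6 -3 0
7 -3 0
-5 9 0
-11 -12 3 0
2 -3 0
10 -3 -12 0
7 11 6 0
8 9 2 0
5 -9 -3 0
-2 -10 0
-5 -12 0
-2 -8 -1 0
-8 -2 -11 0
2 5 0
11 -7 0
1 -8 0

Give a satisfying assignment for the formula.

Pure literal: y12 appears only negated; assign y12 = False.
Try y1 = True.
Try y2 = True.
  then y10 is forced to False.
  then y8 is forced to False.
For the remaining variables, y3 = False, y4 = False, y5 = False, y6 = False, y7 = True, y9 = True, y11 = True works.

y1=True, y2=True, y3=False, y4=False, y5=False, y6=False, y7=True, y8=False, y9=True, y10=False, y11=True, y12=False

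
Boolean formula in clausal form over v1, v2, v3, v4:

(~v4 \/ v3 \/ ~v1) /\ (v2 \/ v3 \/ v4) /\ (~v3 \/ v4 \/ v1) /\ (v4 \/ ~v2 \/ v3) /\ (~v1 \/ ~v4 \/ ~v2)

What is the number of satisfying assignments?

Split on v4, then v3.
  v4=T, v3=T: remaining (v1,v2) ∈ {(F,F); (F,T); (T,F)} — 3.
  v4=T, v3=F: remaining (v1,v2) ∈ {(F,F); (F,T)} — 2.
  v4=F, v3=T: remaining (v1,v2) ∈ {(T,F); (T,T)} — 2.
  v4=F, v3=F: a clause becomes empty — 0.
Total: 3 + 2 + 2 + 0 = 7.

7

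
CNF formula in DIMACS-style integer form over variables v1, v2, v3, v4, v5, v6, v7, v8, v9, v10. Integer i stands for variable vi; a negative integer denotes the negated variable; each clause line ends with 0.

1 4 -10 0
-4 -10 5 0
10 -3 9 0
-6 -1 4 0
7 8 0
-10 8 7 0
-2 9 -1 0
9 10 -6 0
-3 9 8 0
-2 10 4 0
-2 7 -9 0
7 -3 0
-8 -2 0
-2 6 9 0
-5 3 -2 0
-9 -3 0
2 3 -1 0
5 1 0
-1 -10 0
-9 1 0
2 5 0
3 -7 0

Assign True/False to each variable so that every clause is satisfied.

Try v1 = False.
  then v5 is forced to True.
  then v9 is forced to False.
Branch on v2: take v2 = False.
Try v3 = True.
  then v10 is forced to True.
  then v4 is forced to True.
  then v8 is forced to True.
  then v7 is forced to True.
v6 is now unconstrained; take v6 = True.

v1=False, v2=False, v3=True, v4=True, v5=True, v6=True, v7=True, v8=True, v9=False, v10=True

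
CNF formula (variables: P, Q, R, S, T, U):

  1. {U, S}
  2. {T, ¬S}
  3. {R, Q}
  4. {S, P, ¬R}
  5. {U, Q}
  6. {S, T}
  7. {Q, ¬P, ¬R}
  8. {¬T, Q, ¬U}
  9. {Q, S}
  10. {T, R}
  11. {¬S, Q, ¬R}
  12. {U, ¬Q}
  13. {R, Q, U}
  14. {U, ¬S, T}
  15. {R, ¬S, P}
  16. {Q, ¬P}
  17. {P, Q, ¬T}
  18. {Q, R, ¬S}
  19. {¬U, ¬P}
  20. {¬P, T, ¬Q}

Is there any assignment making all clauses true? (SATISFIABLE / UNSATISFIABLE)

SATISFIABLE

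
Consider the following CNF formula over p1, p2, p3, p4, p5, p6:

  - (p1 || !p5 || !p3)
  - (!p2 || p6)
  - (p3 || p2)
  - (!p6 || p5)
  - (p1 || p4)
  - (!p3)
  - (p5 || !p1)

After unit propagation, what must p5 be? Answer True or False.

Unit clause (!p3) sets p3 = False.
(p2 || p3) with p3 = False leaves only p2, so p2 = True.
From (p6 || !p2) and p2 = True: p6 = True.
In (p5 || !p6), !p6 is now false; p5 must hold, so p5 = True.

True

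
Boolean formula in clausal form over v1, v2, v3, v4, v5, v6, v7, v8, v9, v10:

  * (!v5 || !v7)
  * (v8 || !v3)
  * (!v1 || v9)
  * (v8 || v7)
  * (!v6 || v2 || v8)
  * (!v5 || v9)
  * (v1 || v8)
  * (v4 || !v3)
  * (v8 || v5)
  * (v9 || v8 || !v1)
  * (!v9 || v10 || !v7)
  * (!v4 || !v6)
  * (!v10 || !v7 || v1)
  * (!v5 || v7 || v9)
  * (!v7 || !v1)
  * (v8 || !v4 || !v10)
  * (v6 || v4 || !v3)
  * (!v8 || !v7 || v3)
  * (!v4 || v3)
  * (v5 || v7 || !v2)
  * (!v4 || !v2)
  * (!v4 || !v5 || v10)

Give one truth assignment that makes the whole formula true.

v1=True, v2=False, v3=False, v4=False, v5=False, v6=True, v7=False, v8=True, v9=True, v10=True

Branch on v1: take v1 = True.
  then v9 is forced to True.
  then v7 is forced to False.
  then v8 is forced to True.
The remaining clauses are satisfied by v2 = False, v3 = False, v4 = False, v5 = False, v6 = True, v10 = True.
Check each clause:
  1. (!v5 || !v7) — !v7 is true.
  2. (v8 || !v3) — v8 is true.
  3. (v9 || !v1) — v9 is true.
  4. (v7 || v8) — v8 is true.
  5. (v8 || !v6 || v2) — v8 is true.
  6. (!v5 || v9) — v9 is true.
  7. (v1 || v8) — v8 is true.
  8. (!v3 || v4) — !v3 is true.
  9. (v5 || v8) — v8 is true.
  10. (v8 || v9 || !v1) — v8 is true.
  11. (!v9 || !v7 || v10) — !v7 is true.
  12. (!v4 || !v6) — !v4 is true.
  13. (!v10 || v1 || !v7) — v1 is true.
  14. (!v5 || v7 || v9) — v9 is true.
  15. (!v7 || !v1) — !v7 is true.
  16. (!v10 || v8 || !v4) — v8 is true.
  17. (v4 || !v3 || v6) — !v3 is true.
  18. (v3 || !v7 || !v8) — !v7 is true.
  19. (v3 || !v4) — !v4 is true.
  20. (!v2 || v5 || v7) — !v2 is true.
  21. (!v4 || !v2) — !v4 is true.
  22. (v10 || !v5 || !v4) — v10 is true.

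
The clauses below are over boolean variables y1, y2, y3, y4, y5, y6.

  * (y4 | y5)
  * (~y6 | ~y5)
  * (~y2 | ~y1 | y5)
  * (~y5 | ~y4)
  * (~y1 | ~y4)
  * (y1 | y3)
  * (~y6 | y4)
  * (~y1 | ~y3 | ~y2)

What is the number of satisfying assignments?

Split on y1, then y4.
  y1=T, y4=T: a clause becomes empty — 0.
  y1=T, y4=F: remaining (y2,y3,y5,y6) ∈ {(F,F,T,F); (F,T,T,F); (T,F,T,F)} — 3.
  y1=F, y4=T: remaining (y2,y3,y5,y6) ∈ {(F,T,F,F); (F,T,F,T); (T,T,F,F); (T,T,F,T)} — 4.
  y1=F, y4=F: remaining (y2,y3,y5,y6) ∈ {(F,T,T,F); (T,T,T,F)} — 2.
Total: 0 + 3 + 4 + 2 = 9.

9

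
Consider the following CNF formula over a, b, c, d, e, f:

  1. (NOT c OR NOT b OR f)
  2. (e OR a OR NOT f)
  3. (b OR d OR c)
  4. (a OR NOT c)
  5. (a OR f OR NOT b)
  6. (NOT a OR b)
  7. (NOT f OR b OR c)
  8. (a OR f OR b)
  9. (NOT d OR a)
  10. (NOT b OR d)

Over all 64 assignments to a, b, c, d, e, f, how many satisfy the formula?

6

The models are:
  a=1 b=1 c=0 d=1 e=0 f=0
  a=1 b=1 c=0 d=1 e=0 f=1
  a=1 b=1 c=0 d=1 e=1 f=0
  a=1 b=1 c=0 d=1 e=1 f=1
  a=1 b=1 c=1 d=1 e=0 f=1
  a=1 b=1 c=1 d=1 e=1 f=1
That's 6 in total.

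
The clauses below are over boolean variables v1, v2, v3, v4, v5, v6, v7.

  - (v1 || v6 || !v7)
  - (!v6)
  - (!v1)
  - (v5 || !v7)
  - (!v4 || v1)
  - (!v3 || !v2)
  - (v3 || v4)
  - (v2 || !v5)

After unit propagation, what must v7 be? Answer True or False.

False

(!v6) is a unit clause: v6 = False.
(!v1) is a unit clause: v1 = False.
In (!v7 || v6 || v1), v6, v1 are now false; !v7 must hold, so v7 = False.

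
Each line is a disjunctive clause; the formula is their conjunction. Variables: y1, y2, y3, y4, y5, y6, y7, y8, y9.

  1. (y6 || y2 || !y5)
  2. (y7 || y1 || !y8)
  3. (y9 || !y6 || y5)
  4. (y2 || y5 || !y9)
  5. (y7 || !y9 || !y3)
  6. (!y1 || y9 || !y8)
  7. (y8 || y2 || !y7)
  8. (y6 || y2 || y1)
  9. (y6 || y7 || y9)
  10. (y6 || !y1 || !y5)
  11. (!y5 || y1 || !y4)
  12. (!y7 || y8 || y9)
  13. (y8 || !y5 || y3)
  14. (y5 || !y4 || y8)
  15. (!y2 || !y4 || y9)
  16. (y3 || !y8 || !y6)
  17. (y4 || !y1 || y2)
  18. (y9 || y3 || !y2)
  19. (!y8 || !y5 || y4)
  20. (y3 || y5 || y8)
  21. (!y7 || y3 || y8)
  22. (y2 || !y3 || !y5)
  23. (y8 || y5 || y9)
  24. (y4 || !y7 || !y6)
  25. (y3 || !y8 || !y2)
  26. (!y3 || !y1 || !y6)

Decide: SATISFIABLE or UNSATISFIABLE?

SATISFIABLE

Branch on y1: take y1 = False.
Try y2 = True.
Try y3 = True.
For the remaining variables, y4 = False, y5 = False, y6 = False, y7 = True, y8 = True, y9 = True works.
So y1 = False, y2 = True, y3 = True, y4 = False, y5 = False, y6 = False, y7 = True, y8 = True, y9 = True is a satisfying assignment.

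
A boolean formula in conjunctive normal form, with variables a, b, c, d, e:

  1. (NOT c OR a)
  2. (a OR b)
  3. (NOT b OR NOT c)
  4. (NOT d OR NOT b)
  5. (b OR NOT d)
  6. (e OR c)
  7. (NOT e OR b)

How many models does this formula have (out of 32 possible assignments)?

The models are:
  a=0 b=1 c=0 d=0 e=1
  a=1 b=0 c=1 d=0 e=0
  a=1 b=1 c=0 d=0 e=1
Count: 3.

3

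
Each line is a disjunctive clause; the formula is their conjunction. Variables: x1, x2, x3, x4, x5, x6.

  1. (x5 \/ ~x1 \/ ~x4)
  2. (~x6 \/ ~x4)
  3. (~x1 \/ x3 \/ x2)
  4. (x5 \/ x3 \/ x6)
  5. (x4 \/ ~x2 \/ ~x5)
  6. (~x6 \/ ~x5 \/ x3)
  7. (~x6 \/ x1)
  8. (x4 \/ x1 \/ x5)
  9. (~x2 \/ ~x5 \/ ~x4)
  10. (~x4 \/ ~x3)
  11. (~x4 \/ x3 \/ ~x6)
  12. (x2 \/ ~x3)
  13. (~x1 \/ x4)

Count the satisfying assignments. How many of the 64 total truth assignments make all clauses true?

Satisfying assignments:
  x1=0 x2=0 x3=0 x4=0 x5=1 x6=0
  x1=0 x2=0 x3=0 x4=1 x5=1 x6=0
That's 2 in total.

2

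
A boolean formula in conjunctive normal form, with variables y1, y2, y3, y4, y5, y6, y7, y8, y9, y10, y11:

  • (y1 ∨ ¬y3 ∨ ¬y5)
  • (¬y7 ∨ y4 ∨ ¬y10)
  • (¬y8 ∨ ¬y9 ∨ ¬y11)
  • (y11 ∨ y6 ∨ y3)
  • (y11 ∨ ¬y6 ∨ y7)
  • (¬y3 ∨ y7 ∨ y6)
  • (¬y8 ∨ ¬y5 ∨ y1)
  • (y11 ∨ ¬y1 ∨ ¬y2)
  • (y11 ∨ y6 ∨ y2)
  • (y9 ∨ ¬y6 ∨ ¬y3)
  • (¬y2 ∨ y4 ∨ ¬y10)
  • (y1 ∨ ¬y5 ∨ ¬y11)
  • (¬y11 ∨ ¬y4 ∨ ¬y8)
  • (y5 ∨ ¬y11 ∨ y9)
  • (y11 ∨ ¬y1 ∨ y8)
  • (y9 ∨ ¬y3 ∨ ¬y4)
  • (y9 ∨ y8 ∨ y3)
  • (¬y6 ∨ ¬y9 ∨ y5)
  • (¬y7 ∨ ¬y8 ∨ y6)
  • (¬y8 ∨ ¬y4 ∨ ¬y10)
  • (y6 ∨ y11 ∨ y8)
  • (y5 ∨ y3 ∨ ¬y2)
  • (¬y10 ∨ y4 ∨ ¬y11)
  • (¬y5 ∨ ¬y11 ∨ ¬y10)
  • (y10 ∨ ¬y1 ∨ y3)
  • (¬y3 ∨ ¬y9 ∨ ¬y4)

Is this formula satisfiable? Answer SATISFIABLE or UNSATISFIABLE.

SATISFIABLE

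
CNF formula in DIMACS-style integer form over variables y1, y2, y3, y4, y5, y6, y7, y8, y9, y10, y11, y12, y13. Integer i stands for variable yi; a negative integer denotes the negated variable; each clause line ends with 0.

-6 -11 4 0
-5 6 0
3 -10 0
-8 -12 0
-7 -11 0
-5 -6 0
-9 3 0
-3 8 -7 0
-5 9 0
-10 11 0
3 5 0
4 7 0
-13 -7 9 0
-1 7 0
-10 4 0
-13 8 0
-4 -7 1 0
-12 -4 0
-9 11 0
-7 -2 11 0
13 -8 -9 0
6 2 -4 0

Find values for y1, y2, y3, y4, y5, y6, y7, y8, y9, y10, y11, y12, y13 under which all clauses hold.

y1=F, y2=F, y3=T, y4=T, y5=F, y6=T, y7=F, y8=T, y9=F, y10=F, y11=T, y12=F, y13=F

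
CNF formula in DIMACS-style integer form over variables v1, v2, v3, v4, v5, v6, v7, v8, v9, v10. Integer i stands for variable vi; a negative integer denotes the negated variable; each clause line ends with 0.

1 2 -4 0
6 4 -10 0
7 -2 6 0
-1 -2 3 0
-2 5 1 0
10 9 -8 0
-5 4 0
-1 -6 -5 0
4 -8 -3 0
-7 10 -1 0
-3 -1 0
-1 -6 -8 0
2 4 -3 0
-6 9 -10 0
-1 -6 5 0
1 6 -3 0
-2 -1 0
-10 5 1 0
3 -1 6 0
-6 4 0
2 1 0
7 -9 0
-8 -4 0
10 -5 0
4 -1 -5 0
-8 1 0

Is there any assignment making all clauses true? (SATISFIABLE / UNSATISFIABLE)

Pure literal: v8 appears only negated; assign v8 = False.
Try v1 = False.
  then v2 is forced to True.
  then v5 is forced to True.
  then v4 is forced to True.
  then v10 is forced to True.
For the remaining variables, v3 = True, v6 = True, v7 = True, v9 = True works.
So v1=False, v2=True, v3=True, v4=True, v5=True, v6=True, v7=True, v8=False, v9=True, v10=True is a satisfying assignment.

SATISFIABLE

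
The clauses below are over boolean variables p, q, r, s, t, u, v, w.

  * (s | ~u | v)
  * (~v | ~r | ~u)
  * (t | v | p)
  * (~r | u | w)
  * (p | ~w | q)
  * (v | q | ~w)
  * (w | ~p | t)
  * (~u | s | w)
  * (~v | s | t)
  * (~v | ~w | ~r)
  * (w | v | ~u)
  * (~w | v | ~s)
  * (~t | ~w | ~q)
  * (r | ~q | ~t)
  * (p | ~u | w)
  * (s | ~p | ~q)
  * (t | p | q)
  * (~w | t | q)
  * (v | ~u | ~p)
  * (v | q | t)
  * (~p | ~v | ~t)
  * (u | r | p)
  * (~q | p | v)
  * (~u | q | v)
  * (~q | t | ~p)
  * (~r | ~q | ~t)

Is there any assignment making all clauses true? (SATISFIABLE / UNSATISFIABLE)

SATISFIABLE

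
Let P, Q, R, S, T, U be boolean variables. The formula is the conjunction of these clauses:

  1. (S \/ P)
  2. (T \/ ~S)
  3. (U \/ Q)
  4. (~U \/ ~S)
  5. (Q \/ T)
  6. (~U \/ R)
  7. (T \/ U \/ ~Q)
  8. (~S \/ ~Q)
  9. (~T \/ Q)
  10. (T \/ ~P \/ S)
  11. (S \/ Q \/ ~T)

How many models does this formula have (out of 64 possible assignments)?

3

The models are:
  P=T Q=T R=F S=F T=T U=F
  P=T Q=T R=T S=F T=T U=F
  P=T Q=T R=T S=F T=T U=T
Count: 3.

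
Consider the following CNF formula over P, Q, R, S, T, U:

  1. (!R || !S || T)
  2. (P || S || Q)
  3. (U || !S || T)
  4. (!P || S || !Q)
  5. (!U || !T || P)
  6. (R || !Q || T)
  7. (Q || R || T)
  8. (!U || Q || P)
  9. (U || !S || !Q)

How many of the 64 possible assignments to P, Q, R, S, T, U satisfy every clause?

18

Split on Q, then S.
  Q=1, S=1: remaining (P,R,T,U) ∈ {(1,0,1,1); (1,1,1,1)} — 2.
  Q=1, S=0: remaining (P,R,T,U) ∈ {(0,0,1,0); (0,1,0,0); (0,1,0,1); (0,1,1,0)} — 4.
  Q=0, S=1: R free; 3 ways for (P,T,U) × 2^1 = 6.
  Q=0, S=0: U free; 3 ways for (P,R,T) × 2^1 = 6.
Total: 2 + 4 + 6 + 6 = 18.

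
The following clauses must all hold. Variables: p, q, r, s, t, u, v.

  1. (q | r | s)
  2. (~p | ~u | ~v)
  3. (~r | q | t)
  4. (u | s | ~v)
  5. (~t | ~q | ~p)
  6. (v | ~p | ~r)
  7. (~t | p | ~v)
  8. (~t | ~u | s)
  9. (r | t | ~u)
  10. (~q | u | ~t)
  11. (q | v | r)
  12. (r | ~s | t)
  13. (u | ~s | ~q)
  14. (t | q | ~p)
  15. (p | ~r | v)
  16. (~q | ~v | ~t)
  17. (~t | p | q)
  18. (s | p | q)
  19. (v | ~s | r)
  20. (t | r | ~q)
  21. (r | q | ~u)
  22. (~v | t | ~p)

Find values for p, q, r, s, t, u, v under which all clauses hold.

p = T  q = F  r = T  s = T  t = T  u = F  v = T

Check each clause:
  1. (s | q | r) — r is true.
  2. (~p | ~v | ~u) — ~u is true.
  3. (q | ~r | t) — t is true.
  4. (~v | s | u) — s is true.
  5. (~t | ~q | ~p) — ~q is true.
  6. (~r | v | ~p) — v is true.
  7. (~v | ~t | p) — p is true.
  8. (~t | ~u | s) — ~u is true.
  9. (t | r | ~u) — ~u is true.
  10. (~t | ~q | u) — ~q is true.
  11. (r | q | v) — r is true.
  12. (t | ~s | r) — r is true.
  13. (~q | u | ~s) — ~q is true.
  14. (~p | t | q) — t is true.
  15. (v | ~r | p) — p is true.
  16. (~v | ~t | ~q) — ~q is true.
  17. (p | q | ~t) — p is true.
  18. (s | q | p) — p is true.
  19. (~s | r | v) — r is true.
  20. (~q | t | r) — r is true.
  21. (r | ~u | q) — ~u is true.
  22. (t | ~v | ~p) — t is true.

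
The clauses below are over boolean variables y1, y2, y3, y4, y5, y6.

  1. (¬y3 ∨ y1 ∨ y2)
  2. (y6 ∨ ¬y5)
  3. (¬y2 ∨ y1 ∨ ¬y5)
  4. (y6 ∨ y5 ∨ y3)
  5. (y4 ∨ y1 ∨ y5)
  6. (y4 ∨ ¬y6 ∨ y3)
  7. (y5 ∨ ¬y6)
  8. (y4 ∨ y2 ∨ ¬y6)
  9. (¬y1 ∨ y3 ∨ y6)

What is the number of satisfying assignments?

Split on y6, then y5.
  y6=1, y5=1: 6 of the 16 assignments to (y1,y2,y3,y4) work.
  y6=1, y5=0: a clause becomes empty — 0.
  y6=0, y5=1: a clause becomes empty — 0.
  y6=0, y5=0: 5 of the 16 assignments to (y1,y2,y3,y4) work.
Total: 6 + 0 + 0 + 5 = 11.

11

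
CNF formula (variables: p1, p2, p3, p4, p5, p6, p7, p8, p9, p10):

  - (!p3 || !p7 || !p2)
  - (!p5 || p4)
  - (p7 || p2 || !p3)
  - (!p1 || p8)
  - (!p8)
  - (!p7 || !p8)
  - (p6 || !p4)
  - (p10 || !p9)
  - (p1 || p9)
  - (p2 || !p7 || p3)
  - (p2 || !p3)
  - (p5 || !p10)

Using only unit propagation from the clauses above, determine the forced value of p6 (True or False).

True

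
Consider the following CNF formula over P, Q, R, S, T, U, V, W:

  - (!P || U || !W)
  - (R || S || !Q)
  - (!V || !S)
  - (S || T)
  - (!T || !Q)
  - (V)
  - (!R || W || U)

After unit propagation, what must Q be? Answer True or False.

False

(V) stands alone — V = True.
In (!S || !V), !V is now false; !S must hold, so S = False.
From (T || S) and S = False: T = True.
In (!Q || !T), !T is now false; !Q must hold, so Q = False.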